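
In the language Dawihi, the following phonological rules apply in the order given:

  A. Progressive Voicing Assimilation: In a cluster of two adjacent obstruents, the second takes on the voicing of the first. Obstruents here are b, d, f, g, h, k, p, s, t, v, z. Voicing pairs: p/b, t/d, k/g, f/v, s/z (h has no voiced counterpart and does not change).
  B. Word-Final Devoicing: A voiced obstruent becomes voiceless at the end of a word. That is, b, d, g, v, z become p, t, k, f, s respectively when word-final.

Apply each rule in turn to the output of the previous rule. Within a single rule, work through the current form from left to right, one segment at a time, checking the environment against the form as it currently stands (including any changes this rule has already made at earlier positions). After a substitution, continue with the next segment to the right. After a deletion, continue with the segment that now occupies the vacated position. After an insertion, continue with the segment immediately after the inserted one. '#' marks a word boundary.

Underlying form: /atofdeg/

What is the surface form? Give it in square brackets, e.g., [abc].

A Progressive Voicing Assimilation: [atofdeg] → [atofteg]
B Word-Final Devoicing: [atofteg] → [atoftek]

[atoftek]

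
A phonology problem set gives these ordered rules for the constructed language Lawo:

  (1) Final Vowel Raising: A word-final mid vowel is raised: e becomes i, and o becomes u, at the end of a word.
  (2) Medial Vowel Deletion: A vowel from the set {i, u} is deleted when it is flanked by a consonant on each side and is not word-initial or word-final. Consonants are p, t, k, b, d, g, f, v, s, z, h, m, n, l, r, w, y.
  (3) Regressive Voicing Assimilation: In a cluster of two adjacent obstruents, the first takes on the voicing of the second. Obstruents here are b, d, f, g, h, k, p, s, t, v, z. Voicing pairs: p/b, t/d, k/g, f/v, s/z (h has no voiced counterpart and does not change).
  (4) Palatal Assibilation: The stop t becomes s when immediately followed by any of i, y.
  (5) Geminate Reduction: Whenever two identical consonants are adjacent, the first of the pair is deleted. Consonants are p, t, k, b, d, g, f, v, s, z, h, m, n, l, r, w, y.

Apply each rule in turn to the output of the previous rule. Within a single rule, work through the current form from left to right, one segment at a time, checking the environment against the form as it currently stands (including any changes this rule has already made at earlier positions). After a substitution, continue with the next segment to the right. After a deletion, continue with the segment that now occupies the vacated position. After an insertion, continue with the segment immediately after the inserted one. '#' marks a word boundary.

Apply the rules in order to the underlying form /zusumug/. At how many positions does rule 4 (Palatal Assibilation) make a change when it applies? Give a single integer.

(1) Final Vowel Raising: no change — [zusumug]
(2) Medial Vowel Deletion: [zusumug] → [zsmg]
(3) Regressive Voicing Assimilation: [zsmg] → [ssmg]
(4) Palatal Assibilation: no change — [ssmg]
(5) Geminate Reduction: [ssmg] → [smg]
Rule 4 changed 0 position(s).

0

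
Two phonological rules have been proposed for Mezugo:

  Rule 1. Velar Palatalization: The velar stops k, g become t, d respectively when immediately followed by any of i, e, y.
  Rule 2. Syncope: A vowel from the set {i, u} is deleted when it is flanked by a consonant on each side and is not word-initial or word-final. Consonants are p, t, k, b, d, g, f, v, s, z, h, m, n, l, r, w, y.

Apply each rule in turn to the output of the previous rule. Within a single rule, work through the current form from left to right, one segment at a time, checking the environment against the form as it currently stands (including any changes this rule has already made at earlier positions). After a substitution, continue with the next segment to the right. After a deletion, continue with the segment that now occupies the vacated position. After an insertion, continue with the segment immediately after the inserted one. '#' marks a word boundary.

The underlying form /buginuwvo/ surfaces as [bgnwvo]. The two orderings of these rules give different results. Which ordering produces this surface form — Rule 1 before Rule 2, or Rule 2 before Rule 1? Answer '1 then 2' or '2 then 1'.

2 then 1

Order 1 then 2:
  1 Velar Palatalization: [buginuwvo] → [budinuwvo]
  2 Syncope: [budinuwvo] → [bdnwvo]
  result: [bdnwvo]
Order 2 then 1:
  2 Syncope: [buginuwvo] → [bgnwvo]
  1 Velar Palatalization: no change — [bgnwvo]
  result: [bgnwvo]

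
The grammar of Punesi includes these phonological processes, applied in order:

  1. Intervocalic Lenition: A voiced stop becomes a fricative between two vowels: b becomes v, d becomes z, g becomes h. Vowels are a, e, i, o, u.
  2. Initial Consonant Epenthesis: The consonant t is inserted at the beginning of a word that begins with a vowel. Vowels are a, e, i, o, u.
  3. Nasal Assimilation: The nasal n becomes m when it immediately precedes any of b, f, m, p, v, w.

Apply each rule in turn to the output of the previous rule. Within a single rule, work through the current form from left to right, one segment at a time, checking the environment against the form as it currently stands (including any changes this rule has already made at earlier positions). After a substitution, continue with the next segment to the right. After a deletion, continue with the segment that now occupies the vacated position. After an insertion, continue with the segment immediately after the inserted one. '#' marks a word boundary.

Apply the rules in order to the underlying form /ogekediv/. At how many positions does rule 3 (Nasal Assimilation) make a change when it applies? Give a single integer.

1 Intervocalic Lenition: [ogekediv] → [ohekeziv]
2 Initial Consonant Epenthesis: [ohekeziv] → [tohekeziv]
3 Nasal Assimilation: no change — [tohekeziv]
Rule 3 changed 0 position(s).

0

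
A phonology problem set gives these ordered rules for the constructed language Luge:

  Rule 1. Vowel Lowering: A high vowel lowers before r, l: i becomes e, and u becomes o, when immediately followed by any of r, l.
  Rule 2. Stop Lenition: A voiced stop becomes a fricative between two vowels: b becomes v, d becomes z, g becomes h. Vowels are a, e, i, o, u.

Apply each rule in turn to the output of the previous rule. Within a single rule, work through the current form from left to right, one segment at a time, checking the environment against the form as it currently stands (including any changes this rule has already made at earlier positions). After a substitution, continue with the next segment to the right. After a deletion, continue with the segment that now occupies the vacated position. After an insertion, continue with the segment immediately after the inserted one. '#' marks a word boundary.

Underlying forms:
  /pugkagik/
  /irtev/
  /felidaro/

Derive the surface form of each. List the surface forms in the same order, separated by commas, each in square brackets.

/pugkagik/:
  Rule 1 Vowel Lowering: no change — [pugkagik]
  Rule 2 Stop Lenition: [pugkagik] → [pugkahik]
/irtev/:
  Rule 1 Vowel Lowering: [irtev] → [ertev]
  Rule 2 Stop Lenition: no change — [ertev]
/felidaro/:
  Rule 1 Vowel Lowering: no change — [felidaro]
  Rule 2 Stop Lenition: [felidaro] → [felizaro]

[pugkahik], [ertev], [felizaro]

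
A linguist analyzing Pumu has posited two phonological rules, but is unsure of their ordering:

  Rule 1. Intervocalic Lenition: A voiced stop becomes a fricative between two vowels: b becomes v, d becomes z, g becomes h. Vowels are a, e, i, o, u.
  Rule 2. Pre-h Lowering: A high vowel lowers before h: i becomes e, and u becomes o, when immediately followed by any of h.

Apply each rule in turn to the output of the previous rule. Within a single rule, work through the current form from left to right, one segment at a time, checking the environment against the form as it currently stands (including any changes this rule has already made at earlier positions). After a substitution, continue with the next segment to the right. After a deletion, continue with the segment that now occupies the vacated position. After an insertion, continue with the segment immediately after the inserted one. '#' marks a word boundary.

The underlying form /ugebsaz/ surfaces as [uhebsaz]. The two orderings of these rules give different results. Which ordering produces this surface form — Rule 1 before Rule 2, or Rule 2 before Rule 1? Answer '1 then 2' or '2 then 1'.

Order 1 then 2:
  1 Intervocalic Lenition: [ugebsaz] → [uhebsaz]
  2 Pre-h Lowering: [uhebsaz] → [ohebsaz]
  result: [ohebsaz]
Order 2 then 1:
  2 Pre-h Lowering: no change — [ugebsaz]
  1 Intervocalic Lenition: [ugebsaz] → [uhebsaz]
  result: [uhebsaz]

2 then 1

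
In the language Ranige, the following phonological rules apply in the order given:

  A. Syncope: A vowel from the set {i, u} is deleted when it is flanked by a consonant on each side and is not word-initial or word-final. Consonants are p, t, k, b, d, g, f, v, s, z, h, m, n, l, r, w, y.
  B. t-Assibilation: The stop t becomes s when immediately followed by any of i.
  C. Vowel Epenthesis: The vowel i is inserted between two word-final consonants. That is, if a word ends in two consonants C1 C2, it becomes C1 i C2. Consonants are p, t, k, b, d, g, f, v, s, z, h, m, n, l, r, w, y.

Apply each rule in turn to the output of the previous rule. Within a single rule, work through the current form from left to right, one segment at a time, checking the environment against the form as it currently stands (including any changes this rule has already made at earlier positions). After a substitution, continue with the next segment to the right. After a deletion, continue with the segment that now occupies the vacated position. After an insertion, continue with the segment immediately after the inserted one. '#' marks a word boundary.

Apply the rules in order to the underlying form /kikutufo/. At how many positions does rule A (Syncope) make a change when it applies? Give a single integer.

3

A Syncope: [kikutufo] → [kktfo]
B t-Assibilation: no change — [kktfo]
C Vowel Epenthesis: no change — [kktfo]
Rule A changed 3 position(s).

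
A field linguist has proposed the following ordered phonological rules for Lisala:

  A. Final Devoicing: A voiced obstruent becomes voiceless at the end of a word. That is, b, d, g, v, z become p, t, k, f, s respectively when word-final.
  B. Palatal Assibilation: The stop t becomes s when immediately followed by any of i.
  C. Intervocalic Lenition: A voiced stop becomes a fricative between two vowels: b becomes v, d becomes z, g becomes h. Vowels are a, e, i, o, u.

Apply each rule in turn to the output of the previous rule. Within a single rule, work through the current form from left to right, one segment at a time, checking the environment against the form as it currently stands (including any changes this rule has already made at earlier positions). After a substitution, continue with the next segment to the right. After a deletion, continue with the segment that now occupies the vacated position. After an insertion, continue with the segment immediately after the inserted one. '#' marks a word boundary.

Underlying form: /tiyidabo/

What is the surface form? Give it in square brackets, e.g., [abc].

A Final Devoicing: no change — [tiyidabo]
B Palatal Assibilation: [tiyidabo] → [siyidabo]
C Intervocalic Lenition: [siyidabo] → [siyizavo]

[siyizavo]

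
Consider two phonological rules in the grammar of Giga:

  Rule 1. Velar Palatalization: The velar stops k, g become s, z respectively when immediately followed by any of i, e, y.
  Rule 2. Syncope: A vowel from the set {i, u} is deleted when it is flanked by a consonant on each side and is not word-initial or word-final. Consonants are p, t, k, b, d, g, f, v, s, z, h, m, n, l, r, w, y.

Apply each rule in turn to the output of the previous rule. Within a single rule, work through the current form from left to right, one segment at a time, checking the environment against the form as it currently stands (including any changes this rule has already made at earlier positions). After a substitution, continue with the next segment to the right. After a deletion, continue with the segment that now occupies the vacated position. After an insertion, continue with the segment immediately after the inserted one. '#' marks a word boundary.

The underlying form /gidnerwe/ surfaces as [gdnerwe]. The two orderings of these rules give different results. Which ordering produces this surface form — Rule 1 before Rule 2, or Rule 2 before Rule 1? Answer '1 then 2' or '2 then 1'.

Order 1 then 2:
  1 Velar Palatalization: [gidnerwe] → [zidnerwe]
  2 Syncope: [zidnerwe] → [zdnerwe]
  result: [zdnerwe]
Order 2 then 1:
  2 Syncope: [gidnerwe] → [gdnerwe]
  1 Velar Palatalization: no change — [gdnerwe]
  result: [gdnerwe]

2 then 1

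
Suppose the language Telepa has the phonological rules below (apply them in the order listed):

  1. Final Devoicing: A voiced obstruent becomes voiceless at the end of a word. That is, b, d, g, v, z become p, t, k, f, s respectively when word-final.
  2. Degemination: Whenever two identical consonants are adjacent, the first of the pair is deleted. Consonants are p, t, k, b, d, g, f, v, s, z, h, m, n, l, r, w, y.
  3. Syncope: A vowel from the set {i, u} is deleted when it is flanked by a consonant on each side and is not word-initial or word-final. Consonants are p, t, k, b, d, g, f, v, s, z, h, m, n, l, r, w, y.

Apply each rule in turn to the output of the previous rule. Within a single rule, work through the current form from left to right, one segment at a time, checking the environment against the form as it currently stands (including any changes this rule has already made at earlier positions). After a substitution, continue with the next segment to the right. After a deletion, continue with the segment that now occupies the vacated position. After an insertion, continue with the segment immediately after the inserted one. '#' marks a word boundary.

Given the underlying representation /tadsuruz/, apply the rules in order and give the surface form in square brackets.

1 Final Devoicing: [tadsuruz] → [tadsurus]
2 Degemination: no change — [tadsurus]
3 Syncope: [tadsurus] → [tadsrs]

[tadsrs]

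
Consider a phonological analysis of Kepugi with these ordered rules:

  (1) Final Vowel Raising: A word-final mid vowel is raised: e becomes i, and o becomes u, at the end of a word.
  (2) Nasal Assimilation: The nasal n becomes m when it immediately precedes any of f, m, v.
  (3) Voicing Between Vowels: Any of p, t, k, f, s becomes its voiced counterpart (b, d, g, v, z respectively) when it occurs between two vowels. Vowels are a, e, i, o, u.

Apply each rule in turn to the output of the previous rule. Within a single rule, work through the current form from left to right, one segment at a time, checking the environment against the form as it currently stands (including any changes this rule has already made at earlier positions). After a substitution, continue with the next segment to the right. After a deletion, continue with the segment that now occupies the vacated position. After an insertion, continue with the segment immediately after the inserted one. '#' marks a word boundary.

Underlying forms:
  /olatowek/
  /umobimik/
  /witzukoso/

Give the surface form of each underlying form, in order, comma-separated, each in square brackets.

[oladowek], [umobimik], [witzugozu]

/olatowek/:
  (1) Final Vowel Raising: no change — [olatowek]
  (2) Nasal Assimilation: no change — [olatowek]
  (3) Voicing Between Vowels: [olatowek] → [oladowek]
/umobimik/:
  (1) Final Vowel Raising: no change — [umobimik]
  (2) Nasal Assimilation: no change — [umobimik]
  (3) Voicing Between Vowels: no change — [umobimik]
/witzukoso/:
  (1) Final Vowel Raising: [witzukoso] → [witzukosu]
  (2) Nasal Assimilation: no change — [witzukosu]
  (3) Voicing Between Vowels: [witzukosu] → [witzugozu]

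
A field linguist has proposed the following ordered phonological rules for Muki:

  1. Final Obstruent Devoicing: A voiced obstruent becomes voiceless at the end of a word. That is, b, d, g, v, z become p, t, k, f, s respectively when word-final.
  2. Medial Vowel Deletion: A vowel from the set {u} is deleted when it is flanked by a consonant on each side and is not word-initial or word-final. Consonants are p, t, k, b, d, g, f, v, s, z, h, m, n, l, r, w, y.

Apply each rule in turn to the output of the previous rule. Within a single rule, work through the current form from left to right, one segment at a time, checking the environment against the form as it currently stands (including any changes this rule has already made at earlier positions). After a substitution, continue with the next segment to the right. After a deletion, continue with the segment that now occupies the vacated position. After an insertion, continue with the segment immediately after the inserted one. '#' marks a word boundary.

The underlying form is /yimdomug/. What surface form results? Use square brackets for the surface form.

1 Final Obstruent Devoicing: [yimdomug] → [yimdomuk]
2 Medial Vowel Deletion: [yimdomuk] → [yimdomk]

[yimdomk]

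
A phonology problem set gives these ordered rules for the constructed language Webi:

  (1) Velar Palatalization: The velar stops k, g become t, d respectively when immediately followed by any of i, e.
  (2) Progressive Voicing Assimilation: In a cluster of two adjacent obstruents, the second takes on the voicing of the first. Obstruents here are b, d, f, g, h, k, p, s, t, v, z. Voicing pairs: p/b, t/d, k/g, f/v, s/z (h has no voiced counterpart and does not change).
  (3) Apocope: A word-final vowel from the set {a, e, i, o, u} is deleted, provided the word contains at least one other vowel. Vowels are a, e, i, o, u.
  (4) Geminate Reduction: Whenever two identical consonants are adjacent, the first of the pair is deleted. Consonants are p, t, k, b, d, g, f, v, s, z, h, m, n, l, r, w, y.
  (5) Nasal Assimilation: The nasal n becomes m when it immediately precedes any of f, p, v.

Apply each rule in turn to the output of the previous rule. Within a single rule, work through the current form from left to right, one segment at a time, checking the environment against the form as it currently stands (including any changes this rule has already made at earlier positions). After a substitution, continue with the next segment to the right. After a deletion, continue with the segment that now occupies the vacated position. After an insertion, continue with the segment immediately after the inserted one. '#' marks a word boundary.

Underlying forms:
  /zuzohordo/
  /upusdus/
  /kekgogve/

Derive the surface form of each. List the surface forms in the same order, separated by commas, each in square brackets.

[zuzohord], [upustus], [tekogv]

/zuzohordo/:
  (1) Velar Palatalization: no change — [zuzohordo]
  (2) Progressive Voicing Assimilation: no change — [zuzohordo]
  (3) Apocope: [zuzohordo] → [zuzohord]
  (4) Geminate Reduction: no change — [zuzohord]
  (5) Nasal Assimilation: no change — [zuzohord]
/upusdus/:
  (1) Velar Palatalization: no change — [upusdus]
  (2) Progressive Voicing Assimilation: [upusdus] → [upustus]
  (3) Apocope: no change — [upustus]
  (4) Geminate Reduction: no change — [upustus]
  (5) Nasal Assimilation: no change — [upustus]
/kekgogve/:
  (1) Velar Palatalization: [kekgogve] → [tekgogve]
  (2) Progressive Voicing Assimilation: [tekgogve] → [tekkogve]
  (3) Apocope: [tekkogve] → [tekkogv]
  (4) Geminate Reduction: [tekkogv] → [tekogv]
  (5) Nasal Assimilation: no change — [tekogv]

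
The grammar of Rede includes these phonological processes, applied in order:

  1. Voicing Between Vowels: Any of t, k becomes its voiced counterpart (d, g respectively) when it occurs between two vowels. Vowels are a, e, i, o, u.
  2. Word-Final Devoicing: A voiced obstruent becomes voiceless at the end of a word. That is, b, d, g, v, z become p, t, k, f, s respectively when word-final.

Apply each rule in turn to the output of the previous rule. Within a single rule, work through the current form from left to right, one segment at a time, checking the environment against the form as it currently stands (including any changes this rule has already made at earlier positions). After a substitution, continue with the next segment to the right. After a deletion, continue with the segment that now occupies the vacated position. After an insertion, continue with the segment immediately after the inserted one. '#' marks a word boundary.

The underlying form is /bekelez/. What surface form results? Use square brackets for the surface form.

1 Voicing Between Vowels: [bekelez] → [begelez]
2 Word-Final Devoicing: [begelez] → [begeles]

[begeles]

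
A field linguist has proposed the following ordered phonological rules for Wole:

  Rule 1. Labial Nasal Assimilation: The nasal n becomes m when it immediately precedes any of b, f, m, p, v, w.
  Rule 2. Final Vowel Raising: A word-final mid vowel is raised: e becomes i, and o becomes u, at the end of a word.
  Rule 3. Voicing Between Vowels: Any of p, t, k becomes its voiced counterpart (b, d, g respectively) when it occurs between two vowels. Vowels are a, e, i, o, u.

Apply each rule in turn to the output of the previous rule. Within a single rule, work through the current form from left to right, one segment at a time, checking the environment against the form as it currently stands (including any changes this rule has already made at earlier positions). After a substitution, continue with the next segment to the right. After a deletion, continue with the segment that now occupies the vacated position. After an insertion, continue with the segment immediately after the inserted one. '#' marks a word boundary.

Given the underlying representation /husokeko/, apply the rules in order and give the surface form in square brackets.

Rule 1 Labial Nasal Assimilation: no change — [husokeko]
Rule 2 Final Vowel Raising: [husokeko] → [husokeku]
Rule 3 Voicing Between Vowels: [husokeku] → [husogegu]

[husogegu]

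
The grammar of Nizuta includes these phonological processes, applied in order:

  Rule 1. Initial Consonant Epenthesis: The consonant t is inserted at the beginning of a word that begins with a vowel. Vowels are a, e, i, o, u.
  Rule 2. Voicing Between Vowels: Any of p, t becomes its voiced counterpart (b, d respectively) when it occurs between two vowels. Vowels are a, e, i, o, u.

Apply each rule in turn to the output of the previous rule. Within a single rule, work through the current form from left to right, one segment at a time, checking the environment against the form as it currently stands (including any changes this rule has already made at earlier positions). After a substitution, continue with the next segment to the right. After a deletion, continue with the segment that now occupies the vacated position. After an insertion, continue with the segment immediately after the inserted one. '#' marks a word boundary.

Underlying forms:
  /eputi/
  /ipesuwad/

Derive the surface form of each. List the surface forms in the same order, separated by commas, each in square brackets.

[tebudi], [tibesuwad]

/eputi/:
  Rule 1 Initial Consonant Epenthesis: [eputi] → [teputi]
  Rule 2 Voicing Between Vowels: [teputi] → [tebudi]
/ipesuwad/:
  Rule 1 Initial Consonant Epenthesis: [ipesuwad] → [tipesuwad]
  Rule 2 Voicing Between Vowels: [tipesuwad] → [tibesuwad]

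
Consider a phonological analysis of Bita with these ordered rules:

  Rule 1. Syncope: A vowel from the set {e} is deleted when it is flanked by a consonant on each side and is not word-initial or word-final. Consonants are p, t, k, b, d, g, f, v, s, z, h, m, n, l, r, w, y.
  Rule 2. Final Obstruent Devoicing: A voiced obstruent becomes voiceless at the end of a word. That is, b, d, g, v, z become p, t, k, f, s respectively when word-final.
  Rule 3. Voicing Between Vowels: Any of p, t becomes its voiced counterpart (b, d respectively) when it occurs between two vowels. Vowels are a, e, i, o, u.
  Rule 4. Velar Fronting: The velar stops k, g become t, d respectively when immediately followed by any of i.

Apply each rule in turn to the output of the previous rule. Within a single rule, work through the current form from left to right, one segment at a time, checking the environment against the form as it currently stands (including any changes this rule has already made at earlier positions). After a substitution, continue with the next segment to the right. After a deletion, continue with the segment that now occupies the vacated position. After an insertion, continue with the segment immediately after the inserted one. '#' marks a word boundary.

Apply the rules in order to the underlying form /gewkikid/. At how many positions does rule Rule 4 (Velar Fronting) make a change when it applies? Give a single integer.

2

Rule 1 Syncope: [gewkikid] → [gwkikid]
Rule 2 Final Obstruent Devoicing: [gwkikid] → [gwkikit]
Rule 3 Voicing Between Vowels: no change — [gwkikit]
Rule 4 Velar Fronting: [gwkikit] → [gwtitit]
Rule Rule 4 changed 2 position(s).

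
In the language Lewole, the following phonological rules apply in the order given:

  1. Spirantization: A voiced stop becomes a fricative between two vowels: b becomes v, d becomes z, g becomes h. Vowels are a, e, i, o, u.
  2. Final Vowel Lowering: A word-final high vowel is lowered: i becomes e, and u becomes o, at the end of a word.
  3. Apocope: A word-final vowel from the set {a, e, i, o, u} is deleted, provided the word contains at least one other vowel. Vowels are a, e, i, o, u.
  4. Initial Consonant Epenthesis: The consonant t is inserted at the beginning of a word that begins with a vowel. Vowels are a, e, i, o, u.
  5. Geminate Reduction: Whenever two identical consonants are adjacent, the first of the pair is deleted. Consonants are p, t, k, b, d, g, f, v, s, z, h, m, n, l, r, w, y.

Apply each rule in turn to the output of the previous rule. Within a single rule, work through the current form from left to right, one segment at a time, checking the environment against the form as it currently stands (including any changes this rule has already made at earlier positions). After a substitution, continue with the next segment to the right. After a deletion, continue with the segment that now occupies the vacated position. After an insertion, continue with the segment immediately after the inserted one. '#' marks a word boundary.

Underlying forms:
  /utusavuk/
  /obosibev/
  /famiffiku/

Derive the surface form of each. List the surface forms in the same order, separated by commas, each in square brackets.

/utusavuk/:
  1 Spirantization: no change — [utusavuk]
  2 Final Vowel Lowering: no change — [utusavuk]
  3 Apocope: no change — [utusavuk]
  4 Initial Consonant Epenthesis: [utusavuk] → [tutusavuk]
  5 Geminate Reduction: no change — [tutusavuk]
/obosibev/:
  1 Spirantization: [obosibev] → [ovosivev]
  2 Final Vowel Lowering: no change — [ovosivev]
  3 Apocope: no change — [ovosivev]
  4 Initial Consonant Epenthesis: [ovosivev] → [tovosivev]
  5 Geminate Reduction: no change — [tovosivev]
/famiffiku/:
  1 Spirantization: no change — [famiffiku]
  2 Final Vowel Lowering: [famiffiku] → [famiffiko]
  3 Apocope: [famiffiko] → [famiffik]
  4 Initial Consonant Epenthesis: no change — [famiffik]
  5 Geminate Reduction: [famiffik] → [famifik]

[tutusavuk], [tovosivev], [famifik]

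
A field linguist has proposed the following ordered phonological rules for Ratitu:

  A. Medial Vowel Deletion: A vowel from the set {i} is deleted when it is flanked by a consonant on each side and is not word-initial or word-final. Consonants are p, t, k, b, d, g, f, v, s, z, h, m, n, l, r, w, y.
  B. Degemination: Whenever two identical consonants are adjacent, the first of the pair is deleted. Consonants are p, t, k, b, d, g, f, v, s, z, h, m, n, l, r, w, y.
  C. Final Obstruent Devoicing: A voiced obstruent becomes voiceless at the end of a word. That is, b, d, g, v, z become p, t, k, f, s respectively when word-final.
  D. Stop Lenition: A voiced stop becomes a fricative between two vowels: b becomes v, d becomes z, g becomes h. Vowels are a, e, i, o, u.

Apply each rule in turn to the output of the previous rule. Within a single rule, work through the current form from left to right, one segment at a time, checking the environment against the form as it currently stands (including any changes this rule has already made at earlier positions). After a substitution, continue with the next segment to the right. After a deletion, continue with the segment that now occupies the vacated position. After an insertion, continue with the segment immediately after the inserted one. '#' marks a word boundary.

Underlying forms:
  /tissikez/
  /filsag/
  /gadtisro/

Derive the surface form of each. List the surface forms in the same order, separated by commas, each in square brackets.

[tskes], [flsak], [gadtsro]

/tissikez/:
  A Medial Vowel Deletion: [tissikez] → [tsskez]
  B Degemination: [tsskez] → [tskez]
  C Final Obstruent Devoicing: [tskez] → [tskes]
  D Stop Lenition: no change — [tskes]
/filsag/:
  A Medial Vowel Deletion: [filsag] → [flsag]
  B Degemination: no change — [flsag]
  C Final Obstruent Devoicing: [flsag] → [flsak]
  D Stop Lenition: no change — [flsak]
/gadtisro/:
  A Medial Vowel Deletion: [gadtisro] → [gadtsro]
  B Degemination: no change — [gadtsro]
  C Final Obstruent Devoicing: no change — [gadtsro]
  D Stop Lenition: no change — [gadtsro]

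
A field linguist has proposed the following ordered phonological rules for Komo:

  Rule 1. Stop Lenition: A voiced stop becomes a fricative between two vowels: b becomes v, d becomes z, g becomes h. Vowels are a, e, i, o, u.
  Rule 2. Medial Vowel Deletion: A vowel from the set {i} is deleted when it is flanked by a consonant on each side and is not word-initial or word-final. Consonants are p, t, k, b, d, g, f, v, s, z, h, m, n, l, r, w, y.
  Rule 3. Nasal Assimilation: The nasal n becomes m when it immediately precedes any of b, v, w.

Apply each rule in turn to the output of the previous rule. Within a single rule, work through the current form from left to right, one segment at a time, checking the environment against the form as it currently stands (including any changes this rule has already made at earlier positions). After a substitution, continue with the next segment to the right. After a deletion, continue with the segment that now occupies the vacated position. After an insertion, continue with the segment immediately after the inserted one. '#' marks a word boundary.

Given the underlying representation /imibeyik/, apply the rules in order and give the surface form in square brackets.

[imveyk]

Rule 1 Stop Lenition: [imibeyik] → [imiveyik]
Rule 2 Medial Vowel Deletion: [imiveyik] → [imveyk]
Rule 3 Nasal Assimilation: no change — [imveyk]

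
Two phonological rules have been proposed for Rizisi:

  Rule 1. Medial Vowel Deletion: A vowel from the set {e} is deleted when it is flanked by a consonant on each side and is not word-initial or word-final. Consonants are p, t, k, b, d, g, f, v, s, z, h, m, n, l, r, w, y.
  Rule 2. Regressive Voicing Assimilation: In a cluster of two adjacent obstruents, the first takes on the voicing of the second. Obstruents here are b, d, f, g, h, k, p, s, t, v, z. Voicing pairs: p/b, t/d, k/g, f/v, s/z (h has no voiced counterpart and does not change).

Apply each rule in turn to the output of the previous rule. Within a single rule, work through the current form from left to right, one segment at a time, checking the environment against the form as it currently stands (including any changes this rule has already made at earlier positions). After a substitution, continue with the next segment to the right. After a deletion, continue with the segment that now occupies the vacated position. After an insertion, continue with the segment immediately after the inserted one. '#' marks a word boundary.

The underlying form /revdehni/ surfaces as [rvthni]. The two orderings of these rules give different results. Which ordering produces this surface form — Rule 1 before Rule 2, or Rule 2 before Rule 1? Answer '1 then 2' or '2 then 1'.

1 then 2

Order 1 then 2:
  1 Medial Vowel Deletion: [revdehni] → [rvdhni]
  2 Regressive Voicing Assimilation: [rvdhni] → [rvthni]
  result: [rvthni]
Order 2 then 1:
  2 Regressive Voicing Assimilation: no change — [revdehni]
  1 Medial Vowel Deletion: [revdehni] → [rvdhni]
  result: [rvdhni]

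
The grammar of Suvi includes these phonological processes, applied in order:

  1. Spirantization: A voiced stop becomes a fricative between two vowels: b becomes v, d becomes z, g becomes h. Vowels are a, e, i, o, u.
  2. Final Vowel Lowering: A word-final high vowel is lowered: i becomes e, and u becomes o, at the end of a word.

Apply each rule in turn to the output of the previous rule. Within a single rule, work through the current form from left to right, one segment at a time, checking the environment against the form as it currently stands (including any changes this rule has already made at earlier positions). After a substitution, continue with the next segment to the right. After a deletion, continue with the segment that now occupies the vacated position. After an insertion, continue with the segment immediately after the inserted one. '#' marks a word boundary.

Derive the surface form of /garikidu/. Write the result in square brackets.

1 Spirantization: [garikidu] → [garikizu]
2 Final Vowel Lowering: [garikizu] → [garikizo]

[garikizo]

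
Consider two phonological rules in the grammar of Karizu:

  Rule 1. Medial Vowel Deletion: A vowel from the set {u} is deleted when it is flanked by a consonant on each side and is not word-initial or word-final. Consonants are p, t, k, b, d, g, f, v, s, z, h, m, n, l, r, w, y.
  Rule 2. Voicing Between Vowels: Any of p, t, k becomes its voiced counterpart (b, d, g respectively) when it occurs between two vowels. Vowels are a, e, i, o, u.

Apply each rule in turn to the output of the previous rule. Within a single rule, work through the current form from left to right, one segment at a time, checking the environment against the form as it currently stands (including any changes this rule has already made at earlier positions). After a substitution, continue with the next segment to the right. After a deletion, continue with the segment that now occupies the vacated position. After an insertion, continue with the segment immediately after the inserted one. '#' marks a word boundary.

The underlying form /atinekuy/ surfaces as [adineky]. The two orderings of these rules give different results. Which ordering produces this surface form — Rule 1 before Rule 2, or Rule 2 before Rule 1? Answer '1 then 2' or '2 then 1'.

1 then 2

Order 1 then 2:
  1 Medial Vowel Deletion: [atinekuy] → [atineky]
  2 Voicing Between Vowels: [atineky] → [adineky]
  result: [adineky]
Order 2 then 1:
  2 Voicing Between Vowels: [atinekuy] → [adineguy]
  1 Medial Vowel Deletion: [adineguy] → [adinegy]
  result: [adinegy]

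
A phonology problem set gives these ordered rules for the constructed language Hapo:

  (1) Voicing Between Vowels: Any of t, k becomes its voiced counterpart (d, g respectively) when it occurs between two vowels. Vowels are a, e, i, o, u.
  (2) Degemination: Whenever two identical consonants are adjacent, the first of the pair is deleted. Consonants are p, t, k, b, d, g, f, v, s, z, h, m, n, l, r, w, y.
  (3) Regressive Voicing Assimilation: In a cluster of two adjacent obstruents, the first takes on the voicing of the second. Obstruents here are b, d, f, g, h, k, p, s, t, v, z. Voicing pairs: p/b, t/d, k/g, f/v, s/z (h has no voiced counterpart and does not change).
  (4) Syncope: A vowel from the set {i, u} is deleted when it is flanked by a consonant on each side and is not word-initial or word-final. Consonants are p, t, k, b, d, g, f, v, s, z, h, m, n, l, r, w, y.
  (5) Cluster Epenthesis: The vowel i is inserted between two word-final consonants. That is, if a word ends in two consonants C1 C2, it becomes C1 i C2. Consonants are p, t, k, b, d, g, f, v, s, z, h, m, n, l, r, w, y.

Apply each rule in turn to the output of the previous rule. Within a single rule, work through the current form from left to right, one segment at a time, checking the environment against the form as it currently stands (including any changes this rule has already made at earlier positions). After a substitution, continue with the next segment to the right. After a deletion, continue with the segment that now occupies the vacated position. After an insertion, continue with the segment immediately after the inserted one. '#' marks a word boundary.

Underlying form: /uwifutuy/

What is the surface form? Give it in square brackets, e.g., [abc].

(1) Voicing Between Vowels: [uwifutuy] → [uwifuduy]
(2) Degemination: no change — [uwifuduy]
(3) Regressive Voicing Assimilation: no change — [uwifuduy]
(4) Syncope: [uwifuduy] → [uwfdy]
(5) Cluster Epenthesis: [uwfdy] → [uwfdiy]

[uwfdiy]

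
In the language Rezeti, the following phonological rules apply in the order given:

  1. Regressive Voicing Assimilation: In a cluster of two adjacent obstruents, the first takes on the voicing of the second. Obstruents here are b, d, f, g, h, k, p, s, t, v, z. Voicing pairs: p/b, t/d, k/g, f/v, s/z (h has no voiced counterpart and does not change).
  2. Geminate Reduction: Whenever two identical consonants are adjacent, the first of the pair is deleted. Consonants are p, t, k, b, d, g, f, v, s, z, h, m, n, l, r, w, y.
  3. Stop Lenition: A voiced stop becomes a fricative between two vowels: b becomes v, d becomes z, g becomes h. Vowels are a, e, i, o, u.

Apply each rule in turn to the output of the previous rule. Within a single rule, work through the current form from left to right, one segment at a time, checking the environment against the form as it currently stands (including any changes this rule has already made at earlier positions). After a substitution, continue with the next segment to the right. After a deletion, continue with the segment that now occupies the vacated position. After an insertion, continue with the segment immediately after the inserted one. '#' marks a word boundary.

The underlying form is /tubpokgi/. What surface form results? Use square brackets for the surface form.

1 Regressive Voicing Assimilation: [tubpokgi] → [tuppoggi]
2 Geminate Reduction: [tuppoggi] → [tupogi]
3 Stop Lenition: [tupogi] → [tupohi]

[tupohi]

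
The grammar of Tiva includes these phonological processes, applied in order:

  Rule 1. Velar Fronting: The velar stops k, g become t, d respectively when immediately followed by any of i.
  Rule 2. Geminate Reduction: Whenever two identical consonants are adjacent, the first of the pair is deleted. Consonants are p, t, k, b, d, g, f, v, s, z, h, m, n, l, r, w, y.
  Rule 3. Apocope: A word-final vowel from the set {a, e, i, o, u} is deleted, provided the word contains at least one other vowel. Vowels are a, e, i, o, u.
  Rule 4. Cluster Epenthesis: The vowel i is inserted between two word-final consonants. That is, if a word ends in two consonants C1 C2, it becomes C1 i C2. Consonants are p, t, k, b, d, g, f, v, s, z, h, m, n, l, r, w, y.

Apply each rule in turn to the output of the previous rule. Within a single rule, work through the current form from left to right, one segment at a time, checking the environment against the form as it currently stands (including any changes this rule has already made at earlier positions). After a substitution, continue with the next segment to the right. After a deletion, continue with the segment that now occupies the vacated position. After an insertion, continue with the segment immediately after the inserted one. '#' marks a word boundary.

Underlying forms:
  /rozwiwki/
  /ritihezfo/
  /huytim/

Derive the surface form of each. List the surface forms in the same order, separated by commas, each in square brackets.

[rozwiwit], [ritihezif], [huytim]

/rozwiwki/:
  Rule 1 Velar Fronting: [rozwiwki] → [rozwiwti]
  Rule 2 Geminate Reduction: no change — [rozwiwti]
  Rule 3 Apocope: [rozwiwti] → [rozwiwt]
  Rule 4 Cluster Epenthesis: [rozwiwt] → [rozwiwit]
/ritihezfo/:
  Rule 1 Velar Fronting: no change — [ritihezfo]
  Rule 2 Geminate Reduction: no change — [ritihezfo]
  Rule 3 Apocope: [ritihezfo] → [ritihezf]
  Rule 4 Cluster Epenthesis: [ritihezf] → [ritihezif]
/huytim/:
  Rule 1 Velar Fronting: no change — [huytim]
  Rule 2 Geminate Reduction: no change — [huytim]
  Rule 3 Apocope: no change — [huytim]
  Rule 4 Cluster Epenthesis: no change — [huytim]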